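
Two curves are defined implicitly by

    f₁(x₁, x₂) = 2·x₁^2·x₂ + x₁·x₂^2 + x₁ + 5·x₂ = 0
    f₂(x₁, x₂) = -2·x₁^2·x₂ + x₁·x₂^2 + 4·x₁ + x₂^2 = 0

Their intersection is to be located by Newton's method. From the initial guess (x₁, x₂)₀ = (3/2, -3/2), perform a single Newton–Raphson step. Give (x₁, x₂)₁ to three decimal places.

At (3/2, -3/2): F = (-9.375, 18.375).
Jacobian J = [[4·x₁·x₂ + x₂^2 + 1, 2·x₁^2 + 2·x₁·x₂ + 5], [-4·x₁·x₂ + x₂^2 + 4, -2·x₁^2 + 2·x₁·x₂ + 2·x₂]].
At the point, J = [[-5.750, 5.000], [15.250, -12.000]] (det J = -7.250).
Solving J·Δ = −F gives Δ = (2.845, 5.147).
Then the next iterate is (x₁, x₂)₁ = (4.345, 3.647).

(4.345, 3.647)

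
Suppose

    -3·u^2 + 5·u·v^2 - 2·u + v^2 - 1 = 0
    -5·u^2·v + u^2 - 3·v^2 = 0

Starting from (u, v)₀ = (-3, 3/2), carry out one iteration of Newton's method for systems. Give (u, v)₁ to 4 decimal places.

At (-3, 3/2): F = (-53.5000, -65.2500).
Jacobian J = [[-6·u + 5·v^2 - 2, 10·u·v + 2·v], [-10·u·v + 2·u, -5·u^2 - 6·v]].
At the point, J = [[27.2500, -42.0000], [39.0000, -54.0000]] (det J = 166.5000).
Solving J·Δ = −F gives Δ = (-0.8919, -1.8525).
Then the next iterate is (u, v)₁ = (-3.8919, -0.3525).

(-3.8919, -0.3525)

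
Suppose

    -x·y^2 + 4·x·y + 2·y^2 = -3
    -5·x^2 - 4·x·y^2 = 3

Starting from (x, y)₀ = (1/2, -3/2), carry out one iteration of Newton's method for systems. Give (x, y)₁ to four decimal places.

At (1/2, -3/2): F = (3.3750, -8.7500).
Jacobian J = [[-y^2 + 4·y, -2·x·y + 4·x + 4·y], [-10·x - 4·y^2, -8·x·y]].
At the point, J = [[-8.2500, -2.5000], [-14.0000, 6.0000]] (det J = -84.5000).
Solving J·Δ = −F gives Δ = (-0.0192, 1.4135).
Then the next iterate is (x, y)₁ = (0.4808, -0.0865).

(0.4808, -0.0865)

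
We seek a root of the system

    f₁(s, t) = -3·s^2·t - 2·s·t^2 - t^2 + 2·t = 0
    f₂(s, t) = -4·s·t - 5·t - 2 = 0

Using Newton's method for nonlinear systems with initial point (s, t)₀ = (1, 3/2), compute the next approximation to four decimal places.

(2.3130, -1.0976)

At (1, 3/2): F = (-8.2500, -15.5000).
Jacobian J = [[-6·s·t - 2·t^2, -3·s^2 - 4·s·t - 2·t + 2], [-4·t, -4·s - 5]].
At the point, J = [[-13.5000, -10.0000], [-6.0000, -9.0000]] (det J = 61.5000).
Solving J·Δ = −F gives Δ = (1.3130, -2.5976).
Then the next iterate is (s, t)₁ = (2.3130, -1.0976).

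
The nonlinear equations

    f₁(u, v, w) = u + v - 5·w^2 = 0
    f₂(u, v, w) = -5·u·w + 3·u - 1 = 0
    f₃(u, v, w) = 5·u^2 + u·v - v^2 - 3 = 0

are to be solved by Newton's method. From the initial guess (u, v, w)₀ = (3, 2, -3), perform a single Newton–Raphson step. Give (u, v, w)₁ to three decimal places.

(1.406, -5.014, -1.380)

At (3, 2, -3): F = (-40.000, 53.000, 44.000).
Jacobian J = [[1, 1, -10·w], [-5·w + 3, 0, -5·u], [10·u + v, u - 2·v, 0]].
At the point, J = [[1.000, 1.000, 30.000], [18.000, 0.000, -15.000], [32.000, -1.000, 0.000]] (det J = -1035.000).
Solving J·Δ = −F gives Δ = (-1.594, -7.014, 1.620).
Then the next iterate is (u, v, w)₁ = (1.406, -5.014, -1.380).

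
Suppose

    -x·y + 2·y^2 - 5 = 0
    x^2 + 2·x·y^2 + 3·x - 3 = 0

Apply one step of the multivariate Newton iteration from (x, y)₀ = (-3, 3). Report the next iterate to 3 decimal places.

(-2.462, 1.641)

At (-3, 3): F = (22.000, -57.000).
Jacobian J = [[-y, -x + 4·y], [2·x + 2·y^2 + 3, 4·x·y]].
At the point, J = [[-3.000, 15.000], [15.000, -36.000]] (det J = -117.000).
Solving J·Δ = −F gives Δ = (0.538, -1.359).
Then the next iterate is (x, y)₁ = (-2.462, 1.641).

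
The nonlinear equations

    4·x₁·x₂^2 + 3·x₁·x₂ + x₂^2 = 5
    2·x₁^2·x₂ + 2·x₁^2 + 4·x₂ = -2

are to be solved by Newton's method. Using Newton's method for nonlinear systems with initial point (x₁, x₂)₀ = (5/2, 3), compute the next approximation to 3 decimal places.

(1.234, 2.190)

At (5/2, 3): F = (116.500, 64.000).
Jacobian J = [[4·x₂^2 + 3·x₂, 8·x₁·x₂ + 3·x₁ + 2·x₂], [4·x₁·x₂ + 4·x₁, 2·x₁^2 + 4]].
At the point, J = [[45.000, 73.500], [40.000, 16.500]] (det J = -2197.500).
Solving J·Δ = −F gives Δ = (-1.266, -0.810).
Then the next iterate is (x₁, x₂)₁ = (1.234, 2.190).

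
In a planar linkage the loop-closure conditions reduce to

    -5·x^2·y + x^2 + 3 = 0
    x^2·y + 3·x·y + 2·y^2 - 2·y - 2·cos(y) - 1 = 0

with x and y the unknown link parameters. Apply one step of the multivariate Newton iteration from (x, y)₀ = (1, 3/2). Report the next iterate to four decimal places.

At (1, 3/2): F = (-3.5000, 6.358526).
Jacobian J = [[-10·x·y + 2·x, -5·x^2], [2·x·y + 3·y, x^2 + 3·x + 4·y + 2·sin(y) - 2]].
At the point, J = [[-13.0000, -5.0000], [7.5000, 9.994990]] (det J = -92.434870).
Solving J·Δ = −F gives Δ = (-0.0345, -0.6103).
Then the next iterate is (x, y)₁ = (0.9655, 0.8897).

(0.9655, 0.8897)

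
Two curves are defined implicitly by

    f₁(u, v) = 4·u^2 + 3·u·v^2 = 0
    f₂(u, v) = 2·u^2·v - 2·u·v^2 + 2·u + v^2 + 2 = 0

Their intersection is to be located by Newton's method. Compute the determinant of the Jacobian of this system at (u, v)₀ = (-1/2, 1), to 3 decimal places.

-10.500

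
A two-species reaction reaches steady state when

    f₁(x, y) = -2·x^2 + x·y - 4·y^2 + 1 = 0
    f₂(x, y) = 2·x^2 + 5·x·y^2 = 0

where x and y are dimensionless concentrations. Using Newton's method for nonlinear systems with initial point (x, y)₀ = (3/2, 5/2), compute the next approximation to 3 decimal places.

At (3/2, 5/2): F = (-24.750, 51.375).
Jacobian J = [[-4·x + y, x - 8·y], [4·x + 5·y^2, 10·x·y]].
At the point, J = [[-3.500, -18.500], [37.250, 37.500]] (det J = 557.875).
Solving J·Δ = −F gives Δ = (-0.040, -1.330).
Then the next iterate is (x, y)₁ = (1.460, 1.170).

(1.460, 1.170)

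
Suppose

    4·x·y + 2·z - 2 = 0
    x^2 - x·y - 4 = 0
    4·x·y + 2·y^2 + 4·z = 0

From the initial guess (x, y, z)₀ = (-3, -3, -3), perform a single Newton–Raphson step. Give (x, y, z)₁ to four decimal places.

(-1.8333, -0.5000, 5.0000)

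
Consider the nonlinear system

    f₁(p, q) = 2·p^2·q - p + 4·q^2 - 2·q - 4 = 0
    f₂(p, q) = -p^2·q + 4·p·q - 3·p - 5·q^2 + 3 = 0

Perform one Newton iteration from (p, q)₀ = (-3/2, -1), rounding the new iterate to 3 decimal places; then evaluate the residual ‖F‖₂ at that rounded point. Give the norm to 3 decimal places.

5.270

At (-3/2, -1): F = (-1.000, 10.750).
Jacobian J = [[4·p·q - 1, 2·p^2 + 8·q - 2], [-2·p·q + 4·q - 3, -p^2 + 4·p - 10·q]].
At the point, J = [[5.000, -5.500], [-10.000, 1.750]] (det J = -46.250).
Solving J·Δ = −F gives Δ = (1.241, 0.946).
Then the next iterate is (p, q)₁ = (-0.259, -0.054).
Re-evaluating at (-0.259, -0.054): F = (-3.62858, 3.82199), so ‖F‖₂ = 5.270.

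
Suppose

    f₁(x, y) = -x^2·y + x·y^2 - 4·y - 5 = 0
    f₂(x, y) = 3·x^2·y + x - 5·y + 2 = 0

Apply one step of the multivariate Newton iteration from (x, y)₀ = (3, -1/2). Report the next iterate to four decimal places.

At (3, -1/2): F = (2.2500, -6.0000).
Jacobian J = [[-2·x·y + y^2, -x^2 + 2·x·y - 4], [6·x·y + 1, 3·x^2 - 5]].
At the point, J = [[3.2500, -16.0000], [-8.0000, 22.0000]] (det J = -56.5000).
Solving J·Δ = −F gives Δ = (-0.8230, -0.0265).
Then the next iterate is (x, y)₁ = (2.1770, -0.5265).

(2.1770, -0.5265)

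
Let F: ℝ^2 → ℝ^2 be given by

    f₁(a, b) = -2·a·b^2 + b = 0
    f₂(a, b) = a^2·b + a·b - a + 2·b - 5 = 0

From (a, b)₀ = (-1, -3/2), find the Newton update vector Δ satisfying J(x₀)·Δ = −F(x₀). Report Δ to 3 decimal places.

At (-1, -3/2): F = (3.000, -7.000).
Jacobian J = [[-2·b^2, -4·a·b + 1], [2·a·b + b - 1, a^2 + a + 2]].
At the point, J = [[-4.500, -5.000], [0.500, 2.000]] (det J = -6.500).
Solving J·Δ = −F gives Δ = (-4.462, 4.615).

(-4.462, 4.615)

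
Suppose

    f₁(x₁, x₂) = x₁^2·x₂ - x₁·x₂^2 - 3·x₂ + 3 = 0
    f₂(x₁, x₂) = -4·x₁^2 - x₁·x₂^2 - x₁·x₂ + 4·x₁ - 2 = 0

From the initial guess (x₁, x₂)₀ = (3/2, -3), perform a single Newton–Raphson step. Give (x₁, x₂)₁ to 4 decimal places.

At (3/2, -3): F = (-8.2500, -14.0000).
Jacobian J = [[2·x₁·x₂ - x₂^2, x₁^2 - 2·x₁·x₂ - 3], [-8·x₁ - x₂^2 - x₂ + 4, -2·x₁·x₂ - x₁]].
At the point, J = [[-18.0000, 8.2500], [-14.0000, 7.5000]] (det J = -19.5000).
Solving J·Δ = −F gives Δ = (2.7500, 7.0000).
Then the next iterate is (x₁, x₂)₁ = (4.2500, 4.0000).

(4.2500, 4.0000)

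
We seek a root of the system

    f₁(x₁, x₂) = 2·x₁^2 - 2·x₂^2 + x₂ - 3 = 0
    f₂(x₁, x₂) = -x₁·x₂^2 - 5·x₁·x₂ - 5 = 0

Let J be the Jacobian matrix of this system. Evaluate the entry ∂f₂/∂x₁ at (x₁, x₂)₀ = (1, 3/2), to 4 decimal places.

∂f₂/∂x₁ = -x₂^2 - 5·x₂.
At (1, 3/2) this is -9.7500.

-9.7500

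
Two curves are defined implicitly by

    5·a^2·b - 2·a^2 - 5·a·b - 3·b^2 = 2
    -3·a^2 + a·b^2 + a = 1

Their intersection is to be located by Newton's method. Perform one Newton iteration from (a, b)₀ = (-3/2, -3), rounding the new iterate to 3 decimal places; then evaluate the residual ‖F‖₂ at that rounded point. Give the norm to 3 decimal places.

24.013

At (-3/2, -3): F = (-89.750, -22.750).
Jacobian J = [[10·a·b - 4·a - 5·b, 5·a^2 - 5·a - 6·b], [-6·a + b^2 + 1, 2·a·b]].
At the point, J = [[66.000, 36.750], [19.000, 9.000]] (det J = -104.250).
Solving J·Δ = −F gives Δ = (0.272, 1.954).
Then the next iterate is (a, b)₁ = (-1.228, -1.046).
Re-evaluating at (-1.228, -1.046): F = (-22.60751, -8.09553), so ‖F‖₂ = 24.013.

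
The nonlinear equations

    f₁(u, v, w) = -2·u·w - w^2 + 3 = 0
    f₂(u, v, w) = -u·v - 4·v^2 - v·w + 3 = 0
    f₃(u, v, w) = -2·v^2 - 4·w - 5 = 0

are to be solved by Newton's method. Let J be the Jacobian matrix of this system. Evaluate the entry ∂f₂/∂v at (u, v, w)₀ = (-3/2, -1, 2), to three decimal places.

7.500

∂f₂/∂v = -u - 8·v - w.
At (-3/2, -1, 2) this is 7.500.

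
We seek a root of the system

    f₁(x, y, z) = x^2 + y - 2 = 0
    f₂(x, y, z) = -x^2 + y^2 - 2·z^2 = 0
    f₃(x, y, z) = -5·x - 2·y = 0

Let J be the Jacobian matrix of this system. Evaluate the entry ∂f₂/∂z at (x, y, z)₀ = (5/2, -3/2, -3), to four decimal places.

12.0000

∂f₂/∂z = -4·z.
At (5/2, -3/2, -3) this is 12.0000.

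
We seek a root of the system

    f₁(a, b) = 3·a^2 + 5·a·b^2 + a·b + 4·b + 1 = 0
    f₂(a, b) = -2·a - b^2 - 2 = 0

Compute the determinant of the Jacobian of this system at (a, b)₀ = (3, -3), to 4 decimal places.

194.0000

J = [[6·a + 5·b^2 + b, 10·a·b + a + 4], [-2, -2·b]].
At the point, J = [[60.0000, -83.0000], [-2.0000, 6.0000]].
det J = 194.0000.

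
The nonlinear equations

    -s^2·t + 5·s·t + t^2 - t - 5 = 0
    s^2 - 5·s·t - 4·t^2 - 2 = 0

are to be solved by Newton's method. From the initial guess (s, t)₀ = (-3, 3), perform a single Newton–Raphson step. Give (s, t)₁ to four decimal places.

At (-3, 3): F = (-71.0000, 16.0000).
Jacobian J = [[-2·s·t + 5·t, -s^2 + 5·s + 2·t - 1], [2·s - 5·t, -5·s - 8·t]].
At the point, J = [[33.0000, -19.0000], [-21.0000, -9.0000]] (det J = -696.0000).
Solving J·Δ = −F gives Δ = (1.3549, -1.3836).
Then the next iterate is (s, t)₁ = (-1.6451, 1.6164).

(-1.6451, 1.6164)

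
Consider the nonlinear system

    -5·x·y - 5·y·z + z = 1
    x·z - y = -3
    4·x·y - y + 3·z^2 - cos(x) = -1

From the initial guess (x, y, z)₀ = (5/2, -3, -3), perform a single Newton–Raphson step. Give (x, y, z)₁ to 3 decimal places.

At (5/2, -3, -3): F = (-11.500, -1.500, 1.80114).
Jacobian J = [[-5·y, -5·x - 5·z, -5·y + 1], [z, -1, x], [4·y + sin(x), 4·x - 1, 6·z]].
At the point, J = [[15.000, 2.500, 16.000], [-3.000, -1.000, 2.500], [-11.40153, 9.000, -18.000]] (det J = -888.18399).
Solving J·Δ = −F gives Δ = (-0.216, 1.043, 0.758).
Then the next iterate is (x, y, z)₁ = (2.284, -1.957, -2.242).

(2.284, -1.957, -2.242)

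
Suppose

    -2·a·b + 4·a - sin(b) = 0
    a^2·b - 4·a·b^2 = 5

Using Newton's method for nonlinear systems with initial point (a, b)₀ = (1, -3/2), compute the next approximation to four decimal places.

(-0.0865, -1.3106)

At (1, -3/2): F = (7.997495, -15.5000).
Jacobian J = [[-2·b + 4, -2·a - cos(b)], [2·a·b - 4·b^2, a^2 - 8·a·b]].
At the point, J = [[7.0000, -2.070737], [-12.0000, 13.0000]] (det J = 66.151154).
Solving J·Δ = −F gives Δ = (-1.0865, 0.1894).
Then the next iterate is (a, b)₁ = (-0.0865, -1.3106).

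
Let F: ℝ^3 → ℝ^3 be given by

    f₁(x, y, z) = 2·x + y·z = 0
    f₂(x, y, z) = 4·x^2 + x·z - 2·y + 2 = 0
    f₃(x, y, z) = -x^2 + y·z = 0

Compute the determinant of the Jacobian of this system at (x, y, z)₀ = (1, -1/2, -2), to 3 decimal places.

12.000

J = [[2, z, y], [8·x + z, -2, x], [-2·x, z, y]].
At the point, J = [[2.000, -2.000, -0.500], [6.000, -2.000, 1.000], [-2.000, -2.000, -0.500]].
det J = 12.000.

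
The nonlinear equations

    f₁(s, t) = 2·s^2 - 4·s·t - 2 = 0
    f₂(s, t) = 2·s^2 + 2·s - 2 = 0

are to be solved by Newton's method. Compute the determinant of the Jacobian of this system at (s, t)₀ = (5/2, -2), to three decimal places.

J = [[4·s - 4·t, -4·s], [4·s + 2, 0]].
At the point, J = [[18.000, -10.000], [12.000, 0.000]].
det J = 120.000.

120.000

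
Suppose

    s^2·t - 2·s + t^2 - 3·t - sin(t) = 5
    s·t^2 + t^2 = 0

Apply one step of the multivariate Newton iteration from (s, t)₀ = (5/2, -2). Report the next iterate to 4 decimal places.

At (5/2, -2): F = (-11.590703, 14.0000).
Jacobian J = [[2·s·t - 2, s^2 + 2·t - cos(t) - 3], [t^2, 2·s·t + 2·t]].
At the point, J = [[-12.0000, -0.333853], [4.0000, -14.0000]] (det J = 169.335413).
Solving J·Δ = −F gives Δ = (-0.9859, 0.7183).
Then the next iterate is (s, t)₁ = (1.5141, -1.2817).

(1.5141, -1.2817)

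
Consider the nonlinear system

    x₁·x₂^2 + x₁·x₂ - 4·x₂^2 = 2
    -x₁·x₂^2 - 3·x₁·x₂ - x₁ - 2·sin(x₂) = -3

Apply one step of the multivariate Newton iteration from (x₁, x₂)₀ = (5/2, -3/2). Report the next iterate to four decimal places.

(-3.7724, 0.4756)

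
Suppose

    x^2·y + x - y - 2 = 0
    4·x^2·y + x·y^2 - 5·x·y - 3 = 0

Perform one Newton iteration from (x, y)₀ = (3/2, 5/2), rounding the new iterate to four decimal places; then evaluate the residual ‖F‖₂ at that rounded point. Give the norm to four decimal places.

2.2364

At (3/2, 5/2): F = (2.6250, 10.1250).
Jacobian J = [[2·x·y + 1, x^2 - 1], [8·x·y + y^2 - 5·y, 4·x^2 + 2·x·y - 5·x]].
At the point, J = [[8.5000, 1.2500], [23.7500, 9.0000]] (det J = 46.8125).
Solving J·Δ = −F gives Δ = (-0.2343, -0.5067).
Then the next iterate is (x, y)₁ = (1.2657, 1.9933).
Re-evaluating at (1.2657, 1.9933): F = (0.465660, 2.187375), so ‖F‖₂ = 2.2364.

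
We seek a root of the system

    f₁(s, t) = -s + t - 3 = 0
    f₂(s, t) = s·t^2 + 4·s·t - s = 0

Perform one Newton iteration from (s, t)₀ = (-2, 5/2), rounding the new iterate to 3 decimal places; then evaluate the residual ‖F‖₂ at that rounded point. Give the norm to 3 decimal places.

6.603

At (-2, 5/2): F = (1.500, -30.500).
Jacobian J = [[-1, 1], [t^2 + 4·t - 1, 2·s·t + 4·s]].
At the point, J = [[-1.000, 1.000], [15.250, -18.000]] (det J = 2.750).
Solving J·Δ = −F gives Δ = (-1.273, -2.773).
Then the next iterate is (s, t)₁ = (-3.273, -0.273).
Re-evaluating at (-3.273, -0.273): F = (0.000, 6.60318), so ‖F‖₂ = 6.603.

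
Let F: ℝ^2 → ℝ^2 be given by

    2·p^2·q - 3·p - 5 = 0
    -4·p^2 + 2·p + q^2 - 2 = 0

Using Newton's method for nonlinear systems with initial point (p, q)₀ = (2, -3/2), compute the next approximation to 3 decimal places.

(0.962, -0.572)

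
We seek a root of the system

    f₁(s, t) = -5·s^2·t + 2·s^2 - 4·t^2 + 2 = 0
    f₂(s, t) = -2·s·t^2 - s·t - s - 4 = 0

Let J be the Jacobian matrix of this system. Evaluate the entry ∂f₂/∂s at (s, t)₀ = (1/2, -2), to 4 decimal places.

-7.0000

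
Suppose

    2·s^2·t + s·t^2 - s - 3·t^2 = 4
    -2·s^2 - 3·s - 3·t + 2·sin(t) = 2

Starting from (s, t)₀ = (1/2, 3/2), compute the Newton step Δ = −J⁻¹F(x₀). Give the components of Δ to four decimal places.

At (1/2, 3/2): F = (-9.3750, -6.505010).
Jacobian J = [[4·s·t + t^2 - 1, 2·s^2 + 2·s·t - 6·t], [-4·s - 3, 2·cos(t) - 3]].
At the point, J = [[4.2500, -7.0000], [-5.0000, -2.858526]] (det J = -47.148734).
Solving J·Δ = −F gives Δ = (-0.3974, -1.5806).

(-0.3974, -1.5806)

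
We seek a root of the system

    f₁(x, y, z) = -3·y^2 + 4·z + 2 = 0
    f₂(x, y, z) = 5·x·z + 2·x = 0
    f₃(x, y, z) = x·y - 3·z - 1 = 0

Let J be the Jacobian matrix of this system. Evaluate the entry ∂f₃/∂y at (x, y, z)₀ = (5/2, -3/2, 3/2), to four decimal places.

2.5000

∂f₃/∂y = x.
At (5/2, -3/2, 3/2) this is 2.5000.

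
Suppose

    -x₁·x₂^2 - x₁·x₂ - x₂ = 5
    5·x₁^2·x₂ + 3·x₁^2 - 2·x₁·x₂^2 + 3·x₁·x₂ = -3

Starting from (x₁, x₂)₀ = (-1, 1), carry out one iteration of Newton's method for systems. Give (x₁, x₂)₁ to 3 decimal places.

At (-1, 1): F = (-4.000, 10.000).
Jacobian J = [[-x₂^2 - x₂, -2·x₁·x₂ - x₁ - 1], [10·x₁·x₂ + 6·x₁ - 2·x₂^2 + 3·x₂, 5·x₁^2 - 4·x₁·x₂ + 3·x₁]].
At the point, J = [[-2.000, 2.000], [-15.000, 6.000]] (det J = 18.000).
Solving J·Δ = −F gives Δ = (2.444, 4.444).
Then the next iterate is (x₁, x₂)₁ = (1.444, 5.444).

(1.444, 5.444)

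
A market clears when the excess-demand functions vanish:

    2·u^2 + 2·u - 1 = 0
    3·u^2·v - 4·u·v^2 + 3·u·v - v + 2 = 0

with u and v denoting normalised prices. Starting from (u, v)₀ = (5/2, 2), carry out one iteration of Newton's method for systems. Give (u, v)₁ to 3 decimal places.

(1.125, 0.983)

At (5/2, 2): F = (16.500, 12.500).
Jacobian J = [[4·u + 2, 0], [6·u·v - 4·v^2 + 3·v, 3·u^2 - 8·u·v + 3·u - 1]].
At the point, J = [[12.000, 0.000], [20.000, -14.750]] (det J = -177.000).
Solving J·Δ = −F gives Δ = (-1.375, -1.017).
Then the next iterate is (u, v)₁ = (1.125, 0.983).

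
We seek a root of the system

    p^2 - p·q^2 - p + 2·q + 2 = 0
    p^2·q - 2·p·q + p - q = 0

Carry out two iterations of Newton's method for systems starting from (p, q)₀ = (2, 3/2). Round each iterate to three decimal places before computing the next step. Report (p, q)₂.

At (2, 3/2): F = (2.500, 0.500).
Jacobian J = [[2·p - q^2 - 1, -2·p·q + 2], [2·p·q - 2·q + 1, p^2 - 2·p - 1]].
At the point, J = [[0.750, -4.000], [4.000, -1.000]] (det J = 15.250).
Solving J·Δ = −F gives Δ = (0.033, 0.631).
Then the next iterate is (p, q)₁ = (2.033, 2.131).
Round to (2.033, 2.131) and repeat: F = (-0.87009, 0.04497), J = [[-1.47516, -6.66465], [5.40265, -0.93291]].
Δ = (-0.030, -0.124), so (p, q)₂ = (2.003, 2.007).

(2.003, 2.007)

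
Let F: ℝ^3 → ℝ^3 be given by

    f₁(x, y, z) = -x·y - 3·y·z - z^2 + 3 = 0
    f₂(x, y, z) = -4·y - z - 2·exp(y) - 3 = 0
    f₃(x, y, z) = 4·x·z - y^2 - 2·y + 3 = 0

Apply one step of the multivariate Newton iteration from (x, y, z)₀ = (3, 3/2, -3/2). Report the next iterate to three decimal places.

At (3, 3/2, -3/2): F = (3.000, -16.46338, -20.250).
Jacobian J = [[-y, -x - 3·z, -3·y - 2·z], [0, -2·exp(y) - 4, -1], [4·z, -2·y - 2, 4·x]].
At the point, J = [[-1.500, 1.500, -1.500], [0.000, -12.96338, -1.000], [-6.000, -5.000, 12.000]] (det J = 366.51121).
Solving J·Δ = −F gives Δ = (-0.315, -1.345, 0.970).
Then the next iterate is (x, y, z)₁ = (2.685, 0.155, -0.530).

(2.685, 0.155, -0.530)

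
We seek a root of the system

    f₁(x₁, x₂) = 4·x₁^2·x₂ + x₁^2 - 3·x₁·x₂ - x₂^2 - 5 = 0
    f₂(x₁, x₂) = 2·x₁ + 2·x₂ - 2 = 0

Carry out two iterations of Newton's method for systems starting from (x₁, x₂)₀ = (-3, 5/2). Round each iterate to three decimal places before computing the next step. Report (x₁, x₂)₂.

(-0.995, 1.995)

At (-3, 5/2): F = (110.250, -3.000).
Jacobian J = [[8·x₁·x₂ + 2·x₁ - 3·x₂, 4·x₁^2 - 3·x₁ - 2·x₂], [2, 2]].
At the point, J = [[-73.500, 40.000], [2.000, 2.000]] (det J = -227.000).
Solving J·Δ = −F gives Δ = (1.500, 0.000).
Then the next iterate is (x₁, x₂)₁ = (-1.500, 2.500).
Round to (-1.500, 2.500) and repeat: F = (24.750, 0.000), J = [[-40.500, 8.500], [2.000, 2.000]].
Δ = (0.505, -0.505), so (x₁, x₂)₂ = (-0.995, 1.995).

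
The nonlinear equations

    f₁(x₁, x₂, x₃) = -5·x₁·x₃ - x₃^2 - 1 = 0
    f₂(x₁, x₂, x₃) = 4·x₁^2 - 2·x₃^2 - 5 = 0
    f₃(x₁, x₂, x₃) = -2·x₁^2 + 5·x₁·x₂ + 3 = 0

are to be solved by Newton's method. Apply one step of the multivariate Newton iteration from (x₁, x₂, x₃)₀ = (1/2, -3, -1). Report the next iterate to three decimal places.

(0.545, -0.691, 0.455)

At (1/2, -3, -1): F = (0.500, -6.000, -5.000).
Jacobian J = [[-5·x₃, 0, -5·x₁ - 2·x₃], [8·x₁, 0, -4·x₃], [-4·x₁ + 5·x₂, 5·x₁, 0]].
At the point, J = [[5.000, 0.000, -0.500], [4.000, 0.000, 4.000], [-17.000, 2.500, 0.000]] (det J = -55.000).
Solving J·Δ = −F gives Δ = (0.045, 2.309, 1.455).
Then the next iterate is (x₁, x₂, x₃)₁ = (0.545, -0.691, 0.455).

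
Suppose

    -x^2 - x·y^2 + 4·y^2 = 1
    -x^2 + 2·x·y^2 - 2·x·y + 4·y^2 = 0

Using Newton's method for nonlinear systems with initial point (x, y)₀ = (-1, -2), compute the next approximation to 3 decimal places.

(-0.836, -1.116)

At (-1, -2): F = (18.000, 3.000).
Jacobian J = [[-2·x - y^2, -2·x·y + 8·y], [-2·x + 2·y^2 - 2·y, 4·x·y - 2·x + 8·y]].
At the point, J = [[-2.000, -20.000], [14.000, -6.000]] (det J = 292.000).
Solving J·Δ = −F gives Δ = (0.164, 0.884).
Then the next iterate is (x, y)₁ = (-0.836, -1.116).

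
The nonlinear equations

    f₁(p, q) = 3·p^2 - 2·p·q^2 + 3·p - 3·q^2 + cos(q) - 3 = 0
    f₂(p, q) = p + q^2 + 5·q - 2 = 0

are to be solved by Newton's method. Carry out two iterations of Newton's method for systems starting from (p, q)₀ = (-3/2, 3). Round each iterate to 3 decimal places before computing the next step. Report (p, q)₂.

At (-3/2, 3): F = (-1.73999, 20.500).
Jacobian J = [[6·p - 2·q^2 + 3, -4·p·q - 6·q - sin(q)], [1, 2·q + 5]].
At the point, J = [[-24.000, -0.14112], [1.000, 11.000]] (det J = -263.85888).
Solving J·Δ = −F gives Δ = (-0.062, -1.858).
Then the next iterate is (p, q)₁ = (-1.562, 1.142).
Round to (-1.562, 1.142) and repeat: F = (0.21102, 3.45216), J = [[-8.98033, -0.62625], [1.000, 7.284]].
Δ = (0.057, -0.482), so (p, q)₂ = (-1.505, 0.660).

(-1.505, 0.660)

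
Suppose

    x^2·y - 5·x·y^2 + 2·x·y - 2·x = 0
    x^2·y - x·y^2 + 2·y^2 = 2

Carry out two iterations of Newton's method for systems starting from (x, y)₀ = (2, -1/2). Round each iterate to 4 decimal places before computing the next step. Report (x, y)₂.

At (2, -1/2): F = (-10.5000, -4.0000).
Jacobian J = [[2·x·y - 5·y^2 + 2·y - 2, x^2 - 10·x·y + 2·x], [2·x·y - y^2, x^2 - 2·x·y + 4·y]].
At the point, J = [[-6.2500, 18.0000], [-2.2500, 4.0000]] (det J = 15.5000).
Solving J·Δ = −F gives Δ = (-1.9355, -0.0887).
Then the next iterate is (x, y)₁ = (0.0645, -0.5887).
Round to (0.0645, -0.5887) and repeat: F = (-0.319160, -1.331667), J = [[-4.986181, 0.512872], [-0.422510, -2.274697]].
Δ = (-0.1219, -0.5628), so (x, y)₂ = (-0.0574, -1.1515).

(-0.0574, -1.1515)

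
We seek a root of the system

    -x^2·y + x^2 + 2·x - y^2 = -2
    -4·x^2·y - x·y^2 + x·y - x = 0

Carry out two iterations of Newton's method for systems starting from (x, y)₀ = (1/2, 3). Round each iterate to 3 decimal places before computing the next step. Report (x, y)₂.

At (1/2, 3): F = (-6.500, -6.500).
Jacobian J = [[-2·x·y + 2·x + 2, -x^2 - 2·y], [-8·x·y - y^2 + y - 1, -4·x^2 - 2·x·y + x]].
At the point, J = [[0.000, -6.250], [-19.000, -3.500]] (det J = -118.750).
Solving J·Δ = −F gives Δ = (-0.151, -1.040).
Then the next iterate is (x, y)₁ = (0.349, 1.960).
Round to (0.349, 1.960) and repeat: F = (-1.26053, -1.96060), J = [[1.32992, -4.04180], [-8.35392, -1.50628]].
Δ = (-0.168, -0.367), so (x, y)₂ = (0.181, 1.593).

(0.181, 1.593)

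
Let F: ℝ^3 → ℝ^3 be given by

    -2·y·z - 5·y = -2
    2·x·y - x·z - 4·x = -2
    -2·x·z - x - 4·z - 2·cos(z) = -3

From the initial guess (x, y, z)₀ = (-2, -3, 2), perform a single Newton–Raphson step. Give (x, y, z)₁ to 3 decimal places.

At (-2, -3, 2): F = (29.000, 26.000, 5.83229).
Jacobian J = [[0, -2·z - 5, -2·y], [2·y - z - 4, 2·x, -x], [-2·z - 1, 0, -2·x + 2·sin(z) - 4]].
At the point, J = [[0.000, -9.000, 6.000], [-12.000, -4.000, 2.000], [-5.000, 0.000, 1.81859]] (det J = -226.40824).
Solving J·Δ = −F gives Δ = (1.102, 3.105, -0.176).
Then the next iterate is (x, y, z)₁ = (-0.898, 0.105, 1.824).

(-0.898, 0.105, 1.824)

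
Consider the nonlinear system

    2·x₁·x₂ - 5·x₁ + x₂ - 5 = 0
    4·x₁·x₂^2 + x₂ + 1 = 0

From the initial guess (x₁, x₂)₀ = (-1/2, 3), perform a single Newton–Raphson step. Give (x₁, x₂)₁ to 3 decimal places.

At (-1/2, 3): F = (-2.500, -14.000).
Jacobian J = [[2·x₂ - 5, 2·x₁ + 1], [4·x₂^2, 8·x₁·x₂ + 1]].
At the point, J = [[1.000, 0.000], [36.000, -11.000]] (det J = -11.000).
Solving J·Δ = −F gives Δ = (2.500, 6.909).
Then the next iterate is (x₁, x₂)₁ = (2.000, 9.909).

(2.000, 9.909)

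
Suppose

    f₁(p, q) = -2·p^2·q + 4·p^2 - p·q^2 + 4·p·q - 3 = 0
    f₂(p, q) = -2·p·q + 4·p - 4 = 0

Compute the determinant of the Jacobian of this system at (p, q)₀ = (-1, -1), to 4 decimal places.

J = [[-4·p·q + 8·p - q^2 + 4·q, -2·p^2 - 2·p·q + 4·p], [-2·q + 4, -2·p]].
At the point, J = [[-17.0000, -8.0000], [6.0000, 2.0000]].
det J = 14.0000.

14.0000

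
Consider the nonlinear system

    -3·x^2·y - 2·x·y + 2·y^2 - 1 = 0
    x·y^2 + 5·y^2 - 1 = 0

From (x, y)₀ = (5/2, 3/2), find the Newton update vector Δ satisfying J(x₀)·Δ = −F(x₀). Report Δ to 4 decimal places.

(-0.8262, -0.6229)

At (5/2, 3/2): F = (-32.1250, 15.8750).
Jacobian J = [[-6·x·y - 2·y, -3·x^2 - 2·x + 4·y], [y^2, 2·x·y + 10·y]].
At the point, J = [[-25.5000, -17.7500], [2.2500, 22.5000]] (det J = -533.8125).
Solving J·Δ = −F gives Δ = (-0.8262, -0.6229).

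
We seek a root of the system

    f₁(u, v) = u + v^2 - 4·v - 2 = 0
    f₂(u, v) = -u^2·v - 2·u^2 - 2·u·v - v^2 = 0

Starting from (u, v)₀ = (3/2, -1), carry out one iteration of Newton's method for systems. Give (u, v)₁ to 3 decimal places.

At (3/2, -1): F = (4.500, -0.250).
Jacobian J = [[1, 2·v - 4], [-2·u·v - 4·u - 2·v, -u^2 - 2·u - 2·v]].
At the point, J = [[1.000, -6.000], [-1.000, -3.250]] (det J = -9.250).
Solving J·Δ = −F gives Δ = (-1.743, 0.459).
Then the next iterate is (u, v)₁ = (-0.243, -0.541).

(-0.243, -0.541)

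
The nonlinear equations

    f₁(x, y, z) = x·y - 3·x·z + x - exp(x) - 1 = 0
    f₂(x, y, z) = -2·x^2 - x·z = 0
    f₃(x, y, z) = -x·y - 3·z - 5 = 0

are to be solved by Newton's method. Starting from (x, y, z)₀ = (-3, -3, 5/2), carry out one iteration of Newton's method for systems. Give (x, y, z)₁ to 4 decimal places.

(-1.9452, 3.2716, 2.6598)

At (-3, -3, 5/2): F = (27.450213, -10.5000, -21.5000).
Jacobian J = [[y - 3·z - exp(x) + 1, x, -3·x], [-4·x - z, 0, -x], [-y, -x, -3]].
At the point, J = [[-9.549787, -3.0000, 9.0000], [9.5000, 0.0000, 3.0000], [3.0000, 3.0000, -3.0000]] (det J = 229.948084).
Solving J·Δ = −F gives Δ = (1.0548, 6.2716, 0.1598).
Then the next iterate is (x, y, z)₁ = (-1.9452, 3.2716, 2.6598).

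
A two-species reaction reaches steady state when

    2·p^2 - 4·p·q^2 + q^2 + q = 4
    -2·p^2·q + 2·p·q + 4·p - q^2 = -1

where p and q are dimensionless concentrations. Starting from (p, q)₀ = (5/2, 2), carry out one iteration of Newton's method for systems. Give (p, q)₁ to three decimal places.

(2.538, 1.265)

At (5/2, 2): F = (-25.500, -8.000).
Jacobian J = [[4·p - 4·q^2, -8·p·q + 2·q + 1], [-4·p·q + 2·q + 4, -2·p^2 + 2·p - 2·q]].
At the point, J = [[-6.000, -35.000], [-12.000, -11.500]] (det J = -351.000).
Solving J·Δ = −F gives Δ = (0.038, -0.735).
Then the next iterate is (p, q)₁ = (2.538, 1.265).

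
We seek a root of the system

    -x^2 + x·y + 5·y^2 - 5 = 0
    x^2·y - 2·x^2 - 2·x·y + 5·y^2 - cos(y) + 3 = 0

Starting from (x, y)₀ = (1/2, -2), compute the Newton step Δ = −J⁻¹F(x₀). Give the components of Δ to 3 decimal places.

(-2.744, 1.127)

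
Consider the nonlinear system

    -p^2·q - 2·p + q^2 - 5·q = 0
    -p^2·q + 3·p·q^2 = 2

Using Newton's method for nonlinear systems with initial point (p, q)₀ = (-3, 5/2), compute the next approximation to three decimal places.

(-1.740, 1.792)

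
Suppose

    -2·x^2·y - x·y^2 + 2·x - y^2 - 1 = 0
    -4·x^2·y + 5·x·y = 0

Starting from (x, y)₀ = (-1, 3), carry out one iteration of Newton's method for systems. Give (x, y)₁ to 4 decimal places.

(-1.8182, -3.5455)

At (-1, 3): F = (-9.0000, -27.0000).
Jacobian J = [[-4·x·y - y^2 + 2, -2·x^2 - 2·x·y - 2·y], [-8·x·y + 5·y, -4·x^2 + 5·x]].
At the point, J = [[5.0000, -2.0000], [39.0000, -9.0000]] (det J = 33.0000).
Solving J·Δ = −F gives Δ = (-0.8182, -6.5455).
Then the next iterate is (x, y)₁ = (-1.8182, -3.5455).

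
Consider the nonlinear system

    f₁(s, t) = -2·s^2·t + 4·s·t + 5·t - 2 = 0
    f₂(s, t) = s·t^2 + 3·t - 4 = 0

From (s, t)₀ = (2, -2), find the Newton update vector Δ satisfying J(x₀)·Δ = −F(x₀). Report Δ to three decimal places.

(1.167, 0.533)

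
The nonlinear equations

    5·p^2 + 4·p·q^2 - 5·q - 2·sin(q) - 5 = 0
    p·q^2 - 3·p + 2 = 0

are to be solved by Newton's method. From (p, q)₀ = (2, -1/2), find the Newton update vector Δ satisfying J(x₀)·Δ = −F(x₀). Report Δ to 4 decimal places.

(-1.1209, -0.2088)

At (2, -1/2): F = (20.458851, -3.5000).
Jacobian J = [[10·p + 4·q^2, 8·p·q - 2·cos(q) - 5], [q^2 - 3, 2·p·q]].
At the point, J = [[21.0000, -14.755165], [-2.7500, -2.0000]] (det J = -82.576704).
Solving J·Δ = −F gives Δ = (-1.1209, -0.2088).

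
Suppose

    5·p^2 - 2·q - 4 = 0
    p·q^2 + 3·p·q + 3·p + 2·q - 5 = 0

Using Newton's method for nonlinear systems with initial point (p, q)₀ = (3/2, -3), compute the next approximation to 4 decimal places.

(0.0357, -7.3571)

At (3/2, -3): F = (13.2500, -6.5000).
Jacobian J = [[10·p, -2], [q^2 + 3·q + 3, 2·p·q + 3·p + 2]].
At the point, J = [[15.0000, -2.0000], [3.0000, -2.5000]] (det J = -31.5000).
Solving J·Δ = −F gives Δ = (-1.4643, -4.3571).
Then the next iterate is (p, q)₁ = (0.0357, -7.3571).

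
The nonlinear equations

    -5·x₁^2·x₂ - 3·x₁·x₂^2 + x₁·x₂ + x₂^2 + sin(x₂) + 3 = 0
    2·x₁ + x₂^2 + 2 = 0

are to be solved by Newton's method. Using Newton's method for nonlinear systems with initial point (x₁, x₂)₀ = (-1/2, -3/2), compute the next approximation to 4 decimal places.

At (-1/2, -3/2): F = (10.252505, 3.2500).
Jacobian J = [[-10·x₁·x₂ - 3·x₂^2 + x₂, -5·x₁^2 - 6·x₁·x₂ + x₁ + 2·x₂ + cos(x₂)], [2, 2·x₂]].
At the point, J = [[-15.7500, -9.179263], [2.0000, -3.0000]] (det J = 65.608526).
Solving J·Δ = −F gives Δ = (0.0141, 1.0927).
Then the next iterate is (x₁, x₂)₁ = (-0.4859, -0.4073).

(-0.4859, -0.4073)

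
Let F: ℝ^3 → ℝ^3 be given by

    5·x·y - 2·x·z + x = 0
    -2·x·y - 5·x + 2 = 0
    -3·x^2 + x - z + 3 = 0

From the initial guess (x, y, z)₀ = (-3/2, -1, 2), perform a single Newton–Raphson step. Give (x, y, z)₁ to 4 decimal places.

At (-3/2, -1, 2): F = (12.0000, 6.5000, -7.2500).
Jacobian J = [[5·y - 2·z + 1, 5·x, -2·x], [-2·y - 5, -2·x, 0], [-6·x + 1, 0, -1]].
At the point, J = [[-8.0000, -7.5000, 3.0000], [-3.0000, 3.0000, 0.0000], [10.0000, 0.0000, -1.0000]] (det J = -43.5000).
Solving J·Δ = −F gives Δ = (-0.4483, -2.6149, -11.7328).
Then the next iterate is (x, y, z)₁ = (-1.9483, -3.6149, -9.7328).

(-1.9483, -3.6149, -9.7328)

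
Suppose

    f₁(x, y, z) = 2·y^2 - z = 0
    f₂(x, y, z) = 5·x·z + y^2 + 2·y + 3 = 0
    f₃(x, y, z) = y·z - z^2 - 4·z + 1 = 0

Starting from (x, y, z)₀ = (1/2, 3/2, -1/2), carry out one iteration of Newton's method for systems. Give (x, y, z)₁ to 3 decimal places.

At (1/2, 3/2, -1/2): F = (5.000, 7.000, 2.000).
Jacobian J = [[0, 4·y, -1], [5·z, 2·y + 2, 5·x], [0, z, y - 2·z - 4]].
At the point, J = [[0.000, 6.000, -1.000], [-2.500, 5.000, 2.500], [0.000, -0.500, -1.500]] (det J = -23.750).
Solving J·Δ = −F gives Δ = (3.168, -0.579, 1.526).
Then the next iterate is (x, y, z)₁ = (3.668, 0.921, 1.026).

(3.668, 0.921, 1.026)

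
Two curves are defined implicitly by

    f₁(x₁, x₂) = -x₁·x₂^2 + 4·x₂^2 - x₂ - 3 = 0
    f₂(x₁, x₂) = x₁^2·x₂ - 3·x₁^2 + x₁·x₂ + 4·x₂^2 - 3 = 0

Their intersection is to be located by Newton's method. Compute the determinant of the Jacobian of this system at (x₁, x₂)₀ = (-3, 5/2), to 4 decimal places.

J = [[-x₂^2, -2·x₁·x₂ + 8·x₂ - 1], [2·x₁·x₂ - 6·x₁ + x₂, x₁^2 + x₁ + 8·x₂]].
At the point, J = [[-6.2500, 34.0000], [5.5000, 26.0000]].
det J = -349.5000.

-349.5000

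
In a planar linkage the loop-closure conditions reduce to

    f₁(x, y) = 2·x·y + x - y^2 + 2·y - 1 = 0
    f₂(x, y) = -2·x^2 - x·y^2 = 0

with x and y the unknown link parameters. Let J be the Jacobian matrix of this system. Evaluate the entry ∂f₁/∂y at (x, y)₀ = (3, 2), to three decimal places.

∂f₁/∂y = 2·x - 2·y + 2.
At (3, 2) this is 4.000.

4.000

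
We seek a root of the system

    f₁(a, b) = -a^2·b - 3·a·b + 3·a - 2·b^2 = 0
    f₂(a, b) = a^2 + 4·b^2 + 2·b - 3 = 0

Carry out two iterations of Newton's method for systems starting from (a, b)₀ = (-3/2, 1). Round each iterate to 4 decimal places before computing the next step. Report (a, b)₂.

(1.7051, 0.7351)

At (-3/2, 1): F = (-4.2500, 5.2500).
Jacobian J = [[-2·a·b - 3·b + 3, -a^2 - 3·a - 4·b], [2·a, 8·b + 2]].
At the point, J = [[3.0000, -1.7500], [-3.0000, 10.0000]] (det J = 24.7500).
Solving J·Δ = −F gives Δ = (1.3460, -0.1212).
Then the next iterate is (a, b)₁ = (-0.1540, 0.8788).
Round to (-0.1540, 0.8788) and repeat: F = (-1.621415, 1.870474), J = [[0.634270, -3.076916], [-0.3080, 9.0304]].
Δ = (1.8591, -0.1437), so (a, b)₂ = (1.7051, 0.7351).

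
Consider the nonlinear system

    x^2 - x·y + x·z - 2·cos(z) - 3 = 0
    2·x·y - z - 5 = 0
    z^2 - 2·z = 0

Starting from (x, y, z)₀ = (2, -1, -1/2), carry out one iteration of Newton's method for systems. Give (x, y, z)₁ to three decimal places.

At (2, -1, -1/2): F = (0.24483, -8.500, 1.250).
Jacobian J = [[2·x - y + z, -x, x + 2·sin(z)], [2·y, 2·x, -1], [0, 0, 2·z - 2]].
At the point, J = [[4.500, -2.000, 1.04115], [-2.000, 4.000, -1.000], [0.000, 0.000, -3.000]] (det J = -42.000).
Solving J·Δ = −F gives Δ = (1.080, 2.769, 0.417).
Then the next iterate is (x, y, z)₁ = (3.080, 1.769, -0.083).

(3.080, 1.769, -0.083)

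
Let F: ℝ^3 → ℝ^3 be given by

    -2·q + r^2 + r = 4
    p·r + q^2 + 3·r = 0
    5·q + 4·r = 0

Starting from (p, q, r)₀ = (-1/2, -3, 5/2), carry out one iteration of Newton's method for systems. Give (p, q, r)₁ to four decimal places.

At (-1/2, -3, 5/2): F = (10.7500, 15.2500, -5.0000).
Jacobian J = [[0, -2, 2·r + 1], [r, 2·q, p + 3], [0, 5, 4]].
At the point, J = [[0.0000, -2.0000, 6.0000], [2.5000, -6.0000, 2.5000], [0.0000, 5.0000, 4.0000]] (det J = 95.0000).
Solving J·Δ = −F gives Δ = (-0.3382, 1.9211, -1.1513).
Then the next iterate is (p, q, r)₁ = (-0.8382, -1.0789, 1.3487).

(-0.8382, -1.0789, 1.3487)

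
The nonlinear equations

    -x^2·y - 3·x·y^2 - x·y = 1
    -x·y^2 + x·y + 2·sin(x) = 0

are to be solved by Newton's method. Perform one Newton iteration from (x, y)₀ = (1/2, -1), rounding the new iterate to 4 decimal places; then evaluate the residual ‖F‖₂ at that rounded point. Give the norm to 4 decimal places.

16.4801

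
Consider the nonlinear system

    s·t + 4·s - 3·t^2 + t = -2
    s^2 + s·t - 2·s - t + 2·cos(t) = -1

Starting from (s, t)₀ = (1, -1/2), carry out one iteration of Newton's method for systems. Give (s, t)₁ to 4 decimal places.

(1.8027, -1.9119)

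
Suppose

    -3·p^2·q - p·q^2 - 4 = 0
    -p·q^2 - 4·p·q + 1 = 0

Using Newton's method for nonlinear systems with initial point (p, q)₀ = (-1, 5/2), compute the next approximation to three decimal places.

(-0.265, 1.910)

At (-1, 5/2): F = (-5.250, 17.250).
Jacobian J = [[-6·p·q - q^2, -3·p^2 - 2·p·q], [-q^2 - 4·q, -2·p·q - 4·p]].
At the point, J = [[8.750, 2.000], [-16.250, 9.000]] (det J = 111.250).
Solving J·Δ = −F gives Δ = (0.735, -0.590).
Then the next iterate is (p, q)₁ = (-0.265, 1.910).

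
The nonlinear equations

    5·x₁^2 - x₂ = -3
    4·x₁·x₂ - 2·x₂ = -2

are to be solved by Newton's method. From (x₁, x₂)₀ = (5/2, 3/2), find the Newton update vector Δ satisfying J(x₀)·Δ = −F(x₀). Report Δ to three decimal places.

At (5/2, 3/2): F = (32.750, 14.000).
Jacobian J = [[10·x₁, -1], [4·x₂, 4·x₁ - 2]].
At the point, J = [[25.000, -1.000], [6.000, 8.000]] (det J = 206.000).
Solving J·Δ = −F gives Δ = (-1.340, -0.745).

(-1.340, -0.745)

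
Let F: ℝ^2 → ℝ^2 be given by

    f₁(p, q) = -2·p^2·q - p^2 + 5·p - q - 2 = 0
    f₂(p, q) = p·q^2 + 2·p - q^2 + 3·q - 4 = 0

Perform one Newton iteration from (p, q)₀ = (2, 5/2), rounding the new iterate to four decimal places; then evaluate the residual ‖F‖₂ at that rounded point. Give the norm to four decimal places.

5.1796

At (2, 5/2): F = (-18.5000, 13.7500).
Jacobian J = [[-4·p·q - 2·p + 5, -2·p^2 - 1], [q^2 + 2, 2·p·q - 2·q + 3]].
At the point, J = [[-19.0000, -9.0000], [8.2500, 8.0000]] (det J = -77.7500).
Solving J·Δ = −F gives Δ = (-0.3119, -1.3971).
Then the next iterate is (p, q)₁ = (1.6881, 1.1029).
Re-evaluating at (1.6881, 1.1029): F = (-3.797909, 3.521897), so ‖F‖₂ = 5.1796.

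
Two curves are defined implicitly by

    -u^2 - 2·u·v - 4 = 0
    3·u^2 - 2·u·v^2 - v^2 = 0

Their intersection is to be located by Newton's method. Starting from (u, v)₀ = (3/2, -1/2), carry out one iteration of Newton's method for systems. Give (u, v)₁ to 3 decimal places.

At (3/2, -1/2): F = (-4.750, 5.750).
Jacobian J = [[-2·u - 2·v, -2·u], [6·u - 2·v^2, -4·u·v - 2·v]].
At the point, J = [[-2.000, -3.000], [8.500, 4.000]] (det J = 17.500).
Solving J·Δ = −F gives Δ = (0.100, -1.650).
Then the next iterate is (u, v)₁ = (1.600, -2.150).

(1.600, -2.150)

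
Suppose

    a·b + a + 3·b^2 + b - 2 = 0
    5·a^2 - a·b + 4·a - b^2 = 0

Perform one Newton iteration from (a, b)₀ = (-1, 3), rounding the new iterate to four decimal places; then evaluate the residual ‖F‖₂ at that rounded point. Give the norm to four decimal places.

5.5992

At (-1, 3): F = (24.0000, -5.0000).
Jacobian J = [[b + 1, a + 6·b + 1], [10·a - b + 4, -a - 2·b]].
At the point, J = [[4.0000, 18.0000], [-9.0000, -5.0000]] (det J = 142.0000).
Solving J·Δ = −F gives Δ = (0.2113, -1.3803).
Then the next iterate is (a, b)₁ = (-0.7887, 1.6197).
Re-evaluating at (-0.7887, 1.6197): F = (5.423827, -1.390532), so ‖F‖₂ = 5.5992.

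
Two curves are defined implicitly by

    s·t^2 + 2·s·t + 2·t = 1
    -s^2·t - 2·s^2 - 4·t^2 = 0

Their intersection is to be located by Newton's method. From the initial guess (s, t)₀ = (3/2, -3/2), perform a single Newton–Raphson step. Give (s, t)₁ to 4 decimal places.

(-5.3429, -1.5143)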